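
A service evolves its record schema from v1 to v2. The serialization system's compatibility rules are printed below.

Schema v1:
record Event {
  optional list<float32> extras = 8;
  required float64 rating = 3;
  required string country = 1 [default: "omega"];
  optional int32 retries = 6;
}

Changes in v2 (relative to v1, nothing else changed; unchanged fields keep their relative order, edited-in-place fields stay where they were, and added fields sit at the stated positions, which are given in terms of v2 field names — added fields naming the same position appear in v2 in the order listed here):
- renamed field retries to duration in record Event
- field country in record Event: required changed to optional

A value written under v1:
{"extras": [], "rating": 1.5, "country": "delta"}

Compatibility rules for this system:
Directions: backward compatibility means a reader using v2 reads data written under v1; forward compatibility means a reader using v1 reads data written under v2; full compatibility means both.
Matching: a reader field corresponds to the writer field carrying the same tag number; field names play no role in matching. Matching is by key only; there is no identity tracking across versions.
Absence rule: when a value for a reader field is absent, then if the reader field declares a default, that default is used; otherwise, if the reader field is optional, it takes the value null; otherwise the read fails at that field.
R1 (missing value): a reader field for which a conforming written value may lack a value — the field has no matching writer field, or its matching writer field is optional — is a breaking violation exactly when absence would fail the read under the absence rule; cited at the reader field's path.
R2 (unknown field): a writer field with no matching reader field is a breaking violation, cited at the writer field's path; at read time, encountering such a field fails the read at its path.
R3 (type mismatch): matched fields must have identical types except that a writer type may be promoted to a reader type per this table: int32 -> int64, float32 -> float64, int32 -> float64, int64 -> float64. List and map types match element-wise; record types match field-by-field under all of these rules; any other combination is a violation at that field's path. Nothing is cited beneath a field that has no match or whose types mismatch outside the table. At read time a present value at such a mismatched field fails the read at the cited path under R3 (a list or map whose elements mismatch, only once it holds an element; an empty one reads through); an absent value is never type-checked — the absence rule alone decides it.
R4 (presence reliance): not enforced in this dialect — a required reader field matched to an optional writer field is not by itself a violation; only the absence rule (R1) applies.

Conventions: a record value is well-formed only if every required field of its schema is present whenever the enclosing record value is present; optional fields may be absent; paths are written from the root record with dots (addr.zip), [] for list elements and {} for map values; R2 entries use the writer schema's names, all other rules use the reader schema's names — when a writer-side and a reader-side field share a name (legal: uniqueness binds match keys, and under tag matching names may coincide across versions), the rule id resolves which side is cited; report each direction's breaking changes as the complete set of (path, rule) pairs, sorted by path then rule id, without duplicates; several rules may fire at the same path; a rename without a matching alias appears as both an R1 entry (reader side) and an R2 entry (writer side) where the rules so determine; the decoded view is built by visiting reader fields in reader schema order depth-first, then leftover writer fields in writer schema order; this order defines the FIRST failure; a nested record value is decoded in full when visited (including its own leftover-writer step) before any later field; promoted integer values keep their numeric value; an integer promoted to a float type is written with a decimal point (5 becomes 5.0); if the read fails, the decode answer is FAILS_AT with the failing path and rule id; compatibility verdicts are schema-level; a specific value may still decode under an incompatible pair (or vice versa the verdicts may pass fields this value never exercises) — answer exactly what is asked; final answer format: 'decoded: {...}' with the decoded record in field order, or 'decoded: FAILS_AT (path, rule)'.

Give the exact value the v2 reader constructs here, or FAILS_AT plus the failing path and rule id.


decoded: {"extras": [], "rating": 1.5, "country": "delta", "duration": null}

in Event below, arrows point writer -> reader
migrating the Event value to v2:
  extras := []
  rating := 1.5
  country := "delta"
  duration := null (absent, optional -> null)
  => decoded: {"extras": [], "rating": 1.5, "country": "delta", "duration": null}
the other Event changes do not affect what is asked:
  field country in record Event: required changed to optional -> triggers nothing under the printed rules; the Event answer is the same either way


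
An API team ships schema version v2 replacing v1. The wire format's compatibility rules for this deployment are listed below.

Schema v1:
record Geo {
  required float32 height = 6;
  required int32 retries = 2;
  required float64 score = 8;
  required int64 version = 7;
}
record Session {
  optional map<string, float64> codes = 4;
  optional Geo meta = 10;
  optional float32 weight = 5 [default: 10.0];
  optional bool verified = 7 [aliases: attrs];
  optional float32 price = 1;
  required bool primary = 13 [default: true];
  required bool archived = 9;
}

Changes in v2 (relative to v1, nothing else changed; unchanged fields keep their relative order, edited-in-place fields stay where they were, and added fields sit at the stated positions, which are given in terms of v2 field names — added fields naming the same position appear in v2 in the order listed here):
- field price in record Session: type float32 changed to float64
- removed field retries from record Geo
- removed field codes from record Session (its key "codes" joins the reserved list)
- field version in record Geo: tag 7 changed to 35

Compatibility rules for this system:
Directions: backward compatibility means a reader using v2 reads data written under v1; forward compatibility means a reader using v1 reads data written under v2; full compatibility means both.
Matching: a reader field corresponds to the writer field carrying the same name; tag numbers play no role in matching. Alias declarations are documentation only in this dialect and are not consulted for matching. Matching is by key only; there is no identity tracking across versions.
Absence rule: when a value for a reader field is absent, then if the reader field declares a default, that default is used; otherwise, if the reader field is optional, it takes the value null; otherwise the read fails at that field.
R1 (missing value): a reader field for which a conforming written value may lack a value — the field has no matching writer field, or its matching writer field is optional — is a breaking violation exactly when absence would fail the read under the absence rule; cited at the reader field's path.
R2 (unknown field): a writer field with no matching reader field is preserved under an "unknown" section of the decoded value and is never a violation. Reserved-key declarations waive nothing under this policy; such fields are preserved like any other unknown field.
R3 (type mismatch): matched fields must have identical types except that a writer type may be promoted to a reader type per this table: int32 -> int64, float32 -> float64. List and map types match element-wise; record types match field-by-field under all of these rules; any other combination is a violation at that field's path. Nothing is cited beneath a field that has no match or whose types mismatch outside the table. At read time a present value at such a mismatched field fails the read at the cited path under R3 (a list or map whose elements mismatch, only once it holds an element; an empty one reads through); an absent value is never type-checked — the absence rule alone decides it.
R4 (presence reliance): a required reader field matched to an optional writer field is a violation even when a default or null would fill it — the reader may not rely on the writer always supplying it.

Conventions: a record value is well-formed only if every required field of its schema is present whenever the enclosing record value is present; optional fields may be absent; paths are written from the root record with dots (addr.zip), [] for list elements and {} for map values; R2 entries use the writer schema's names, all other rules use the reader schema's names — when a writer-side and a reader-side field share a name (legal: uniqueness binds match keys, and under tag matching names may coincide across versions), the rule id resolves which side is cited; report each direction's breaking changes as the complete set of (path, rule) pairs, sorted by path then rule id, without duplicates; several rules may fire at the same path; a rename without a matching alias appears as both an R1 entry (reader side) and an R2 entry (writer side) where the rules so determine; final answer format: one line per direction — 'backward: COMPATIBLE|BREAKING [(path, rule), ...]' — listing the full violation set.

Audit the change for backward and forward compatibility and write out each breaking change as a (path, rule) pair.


backward: COMPATIBLE []; forward: BREAKING [(meta.retries, R1), (price, R3)]

in Session below, arrows point writer -> reader
checking backward for Session: reader v2 against writer v1:
  meta <- meta (Geo -> Geo, writer optional)
  weight <- weight (float32 -> float32, writer optional)
  verified <- verified (bool -> bool, writer optional)
  price <- price (float32 -> float64, writer optional)
  primary <- primary (bool -> bool, writer required)
  archived <- archived (bool -> bool, writer required)
  codes (writer side), unknown to reader
  meta.height <- meta.height (float32 -> float32, writer required)
  meta.score <- meta.score (float64 -> float64, writer required)
  meta.version <- meta.version (int64 -> int64, writer required)
  meta.retries (writer side), unknown to reader
  => backward: COMPATIBLE
checking forward for Session: reader v1 against writer v2:
  codes: no writer-side match
  meta <- meta (Geo -> Geo, writer optional)
  weight <- weight (float32 -> float32, writer optional)
  verified <- verified (bool -> bool, writer optional)
  price <- price (float64 -> float32, writer optional)
  primary <- primary (bool -> bool, writer required)
  archived <- archived (bool -> bool, writer required)
  meta.height <- meta.height (float32 -> float32, writer required)
  meta.retries: no writer-side match
  meta.score <- meta.score (float64 -> float64, writer required)
  meta.version <- meta.version (int64 -> int64, writer required)
  R1 fires at meta.retries
  R3 fires at price
  => forward verdict for Session: BREAKING, 2 violation(s)


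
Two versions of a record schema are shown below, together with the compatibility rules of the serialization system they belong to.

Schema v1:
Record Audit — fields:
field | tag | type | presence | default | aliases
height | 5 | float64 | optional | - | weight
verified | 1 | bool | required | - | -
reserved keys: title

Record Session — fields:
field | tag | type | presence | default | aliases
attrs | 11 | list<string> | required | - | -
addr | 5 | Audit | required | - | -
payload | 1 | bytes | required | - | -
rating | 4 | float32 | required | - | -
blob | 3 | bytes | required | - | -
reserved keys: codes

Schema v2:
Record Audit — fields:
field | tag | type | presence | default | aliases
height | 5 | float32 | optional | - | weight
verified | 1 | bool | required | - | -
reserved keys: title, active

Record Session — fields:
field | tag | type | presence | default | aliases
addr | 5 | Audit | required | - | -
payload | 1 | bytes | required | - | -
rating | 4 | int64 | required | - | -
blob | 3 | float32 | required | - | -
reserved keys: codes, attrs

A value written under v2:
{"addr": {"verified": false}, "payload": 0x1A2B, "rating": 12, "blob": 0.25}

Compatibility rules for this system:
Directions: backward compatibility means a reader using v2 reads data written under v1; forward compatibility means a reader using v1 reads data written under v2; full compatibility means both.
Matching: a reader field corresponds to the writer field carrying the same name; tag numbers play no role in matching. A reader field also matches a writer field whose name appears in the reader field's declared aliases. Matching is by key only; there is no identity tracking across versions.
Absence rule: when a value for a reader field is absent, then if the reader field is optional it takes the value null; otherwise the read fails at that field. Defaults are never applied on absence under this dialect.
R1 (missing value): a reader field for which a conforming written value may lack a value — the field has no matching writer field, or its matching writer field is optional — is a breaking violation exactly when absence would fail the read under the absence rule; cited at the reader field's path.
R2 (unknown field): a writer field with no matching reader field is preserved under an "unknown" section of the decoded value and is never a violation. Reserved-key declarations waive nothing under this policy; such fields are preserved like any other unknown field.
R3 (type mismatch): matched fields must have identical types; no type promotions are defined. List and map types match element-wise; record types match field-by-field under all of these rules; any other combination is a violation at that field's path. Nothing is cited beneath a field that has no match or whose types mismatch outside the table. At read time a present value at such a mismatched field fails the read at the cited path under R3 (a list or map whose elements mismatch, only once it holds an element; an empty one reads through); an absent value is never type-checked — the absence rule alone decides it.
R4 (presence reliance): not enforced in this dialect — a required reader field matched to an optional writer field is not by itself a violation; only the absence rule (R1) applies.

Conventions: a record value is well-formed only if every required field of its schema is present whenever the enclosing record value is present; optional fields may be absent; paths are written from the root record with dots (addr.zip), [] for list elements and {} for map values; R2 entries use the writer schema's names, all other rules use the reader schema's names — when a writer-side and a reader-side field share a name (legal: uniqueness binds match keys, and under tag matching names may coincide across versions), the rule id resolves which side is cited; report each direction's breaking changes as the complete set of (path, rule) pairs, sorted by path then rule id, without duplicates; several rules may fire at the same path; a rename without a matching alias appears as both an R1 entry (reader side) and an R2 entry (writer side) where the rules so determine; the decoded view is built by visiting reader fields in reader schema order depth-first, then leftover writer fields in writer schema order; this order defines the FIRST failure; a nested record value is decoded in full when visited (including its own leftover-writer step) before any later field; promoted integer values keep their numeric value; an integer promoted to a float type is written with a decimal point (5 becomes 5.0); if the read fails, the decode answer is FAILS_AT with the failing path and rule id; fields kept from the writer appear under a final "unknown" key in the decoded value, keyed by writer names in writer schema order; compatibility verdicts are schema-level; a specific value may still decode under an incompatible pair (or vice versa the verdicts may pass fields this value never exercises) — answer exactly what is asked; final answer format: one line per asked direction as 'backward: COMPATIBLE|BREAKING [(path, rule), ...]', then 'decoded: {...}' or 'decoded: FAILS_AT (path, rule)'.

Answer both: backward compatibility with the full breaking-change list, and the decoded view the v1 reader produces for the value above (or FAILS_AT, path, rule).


the writer's type comes first in each Session pair
backward analysis of Session with v2 as reader and v1 as writer:
  addr: Audit -> Audit, writer required; from addr
  payload: bytes -> bytes, writer required; from payload
  rating: float32 -> int64, writer required; from rating
  blob: bytes -> float32, writer required; from blob
  writer attrs: unknown to reader
  addr.height: float64 -> float32, writer optional; from addr.height
  addr.verified: bool -> bool, writer required; from addr.verified
  violation R3 at addr.height
  violation R3 at blob
  violation R3 at rating
  backward on Session therefore BREAKING (3)
migrating the Session value to v1:
  read fails at attrs under R1 (no fill)
  => FAILS_AT (attrs, R1)

backward: BREAKING [(addr.height, R3), (blob, R3), (rating, R3)]; decoded: FAILS_AT (attrs, R1)


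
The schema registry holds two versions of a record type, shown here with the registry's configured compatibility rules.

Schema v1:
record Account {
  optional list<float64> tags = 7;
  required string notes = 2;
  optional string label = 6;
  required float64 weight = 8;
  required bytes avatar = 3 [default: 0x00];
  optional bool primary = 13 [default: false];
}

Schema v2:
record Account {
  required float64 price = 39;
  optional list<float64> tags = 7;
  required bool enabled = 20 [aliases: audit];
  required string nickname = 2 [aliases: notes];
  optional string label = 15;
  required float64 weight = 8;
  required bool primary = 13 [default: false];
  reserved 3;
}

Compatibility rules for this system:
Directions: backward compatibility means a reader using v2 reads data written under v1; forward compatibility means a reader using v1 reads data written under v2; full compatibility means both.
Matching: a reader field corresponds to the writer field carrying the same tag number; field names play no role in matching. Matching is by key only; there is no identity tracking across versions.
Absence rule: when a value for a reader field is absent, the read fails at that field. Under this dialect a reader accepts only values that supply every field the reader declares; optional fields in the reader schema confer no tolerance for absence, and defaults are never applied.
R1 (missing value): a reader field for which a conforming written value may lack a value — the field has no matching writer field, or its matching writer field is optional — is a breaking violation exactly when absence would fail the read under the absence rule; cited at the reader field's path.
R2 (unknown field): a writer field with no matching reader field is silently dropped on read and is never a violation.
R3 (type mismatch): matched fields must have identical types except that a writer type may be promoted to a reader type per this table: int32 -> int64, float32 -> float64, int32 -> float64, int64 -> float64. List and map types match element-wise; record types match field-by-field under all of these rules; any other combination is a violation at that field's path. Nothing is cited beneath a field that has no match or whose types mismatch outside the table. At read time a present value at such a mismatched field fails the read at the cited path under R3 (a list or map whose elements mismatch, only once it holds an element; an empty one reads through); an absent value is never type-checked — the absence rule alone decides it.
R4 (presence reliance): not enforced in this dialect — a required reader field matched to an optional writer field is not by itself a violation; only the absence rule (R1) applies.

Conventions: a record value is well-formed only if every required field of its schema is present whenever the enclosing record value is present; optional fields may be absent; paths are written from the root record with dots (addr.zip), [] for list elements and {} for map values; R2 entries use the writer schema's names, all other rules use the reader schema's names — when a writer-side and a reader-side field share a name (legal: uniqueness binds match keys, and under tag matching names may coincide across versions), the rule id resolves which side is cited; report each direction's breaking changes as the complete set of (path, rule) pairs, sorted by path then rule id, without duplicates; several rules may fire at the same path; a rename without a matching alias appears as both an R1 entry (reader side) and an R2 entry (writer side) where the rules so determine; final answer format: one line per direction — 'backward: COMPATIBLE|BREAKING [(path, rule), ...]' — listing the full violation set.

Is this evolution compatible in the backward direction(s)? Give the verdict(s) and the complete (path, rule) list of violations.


the writer's type comes first in each Account pair
checking backward for Account: reader v2 against writer v1:
  no writer field matches reader price
  tags <- tags (list<float64> -> list<float64>, writer optional)
  no writer field matches reader enabled
  nickname <- notes (string -> string, writer required)
  no writer field matches reader label
  weight <- weight (float64 -> float64, writer required)
  primary <- primary (bool -> bool, writer optional)
  writer field label has no reader counterpart
  writer field avatar has no reader counterpart
  breaking: (enabled, R1)
  breaking: (label, R1)
  breaking: (price, R1)
  breaking: (primary, R1)
  breaking: (tags, R1)
  => backward verdict for Account: BREAKING, 5 violation(s)
checking off the Account differences that do not matter here:
  removed field avatar from record Account (its key 3 joins the reserved list) -> affects forward compatibility only, which is not asked
  renamed field notes to nickname in record Account (alias notes declared on the renamed field) -> inert for the asked Account verdict: nothing fires
  field primary in record Account: optional changed to required -> affects forward compatibility only, which is not asked
  field label in record Account: tag 6 changed to 15 -> inert for the asked Account verdict: nothing fires

backward: BREAKING [(enabled, R1), (label, R1), (price, R1), (primary, R1), (tags, R1)]


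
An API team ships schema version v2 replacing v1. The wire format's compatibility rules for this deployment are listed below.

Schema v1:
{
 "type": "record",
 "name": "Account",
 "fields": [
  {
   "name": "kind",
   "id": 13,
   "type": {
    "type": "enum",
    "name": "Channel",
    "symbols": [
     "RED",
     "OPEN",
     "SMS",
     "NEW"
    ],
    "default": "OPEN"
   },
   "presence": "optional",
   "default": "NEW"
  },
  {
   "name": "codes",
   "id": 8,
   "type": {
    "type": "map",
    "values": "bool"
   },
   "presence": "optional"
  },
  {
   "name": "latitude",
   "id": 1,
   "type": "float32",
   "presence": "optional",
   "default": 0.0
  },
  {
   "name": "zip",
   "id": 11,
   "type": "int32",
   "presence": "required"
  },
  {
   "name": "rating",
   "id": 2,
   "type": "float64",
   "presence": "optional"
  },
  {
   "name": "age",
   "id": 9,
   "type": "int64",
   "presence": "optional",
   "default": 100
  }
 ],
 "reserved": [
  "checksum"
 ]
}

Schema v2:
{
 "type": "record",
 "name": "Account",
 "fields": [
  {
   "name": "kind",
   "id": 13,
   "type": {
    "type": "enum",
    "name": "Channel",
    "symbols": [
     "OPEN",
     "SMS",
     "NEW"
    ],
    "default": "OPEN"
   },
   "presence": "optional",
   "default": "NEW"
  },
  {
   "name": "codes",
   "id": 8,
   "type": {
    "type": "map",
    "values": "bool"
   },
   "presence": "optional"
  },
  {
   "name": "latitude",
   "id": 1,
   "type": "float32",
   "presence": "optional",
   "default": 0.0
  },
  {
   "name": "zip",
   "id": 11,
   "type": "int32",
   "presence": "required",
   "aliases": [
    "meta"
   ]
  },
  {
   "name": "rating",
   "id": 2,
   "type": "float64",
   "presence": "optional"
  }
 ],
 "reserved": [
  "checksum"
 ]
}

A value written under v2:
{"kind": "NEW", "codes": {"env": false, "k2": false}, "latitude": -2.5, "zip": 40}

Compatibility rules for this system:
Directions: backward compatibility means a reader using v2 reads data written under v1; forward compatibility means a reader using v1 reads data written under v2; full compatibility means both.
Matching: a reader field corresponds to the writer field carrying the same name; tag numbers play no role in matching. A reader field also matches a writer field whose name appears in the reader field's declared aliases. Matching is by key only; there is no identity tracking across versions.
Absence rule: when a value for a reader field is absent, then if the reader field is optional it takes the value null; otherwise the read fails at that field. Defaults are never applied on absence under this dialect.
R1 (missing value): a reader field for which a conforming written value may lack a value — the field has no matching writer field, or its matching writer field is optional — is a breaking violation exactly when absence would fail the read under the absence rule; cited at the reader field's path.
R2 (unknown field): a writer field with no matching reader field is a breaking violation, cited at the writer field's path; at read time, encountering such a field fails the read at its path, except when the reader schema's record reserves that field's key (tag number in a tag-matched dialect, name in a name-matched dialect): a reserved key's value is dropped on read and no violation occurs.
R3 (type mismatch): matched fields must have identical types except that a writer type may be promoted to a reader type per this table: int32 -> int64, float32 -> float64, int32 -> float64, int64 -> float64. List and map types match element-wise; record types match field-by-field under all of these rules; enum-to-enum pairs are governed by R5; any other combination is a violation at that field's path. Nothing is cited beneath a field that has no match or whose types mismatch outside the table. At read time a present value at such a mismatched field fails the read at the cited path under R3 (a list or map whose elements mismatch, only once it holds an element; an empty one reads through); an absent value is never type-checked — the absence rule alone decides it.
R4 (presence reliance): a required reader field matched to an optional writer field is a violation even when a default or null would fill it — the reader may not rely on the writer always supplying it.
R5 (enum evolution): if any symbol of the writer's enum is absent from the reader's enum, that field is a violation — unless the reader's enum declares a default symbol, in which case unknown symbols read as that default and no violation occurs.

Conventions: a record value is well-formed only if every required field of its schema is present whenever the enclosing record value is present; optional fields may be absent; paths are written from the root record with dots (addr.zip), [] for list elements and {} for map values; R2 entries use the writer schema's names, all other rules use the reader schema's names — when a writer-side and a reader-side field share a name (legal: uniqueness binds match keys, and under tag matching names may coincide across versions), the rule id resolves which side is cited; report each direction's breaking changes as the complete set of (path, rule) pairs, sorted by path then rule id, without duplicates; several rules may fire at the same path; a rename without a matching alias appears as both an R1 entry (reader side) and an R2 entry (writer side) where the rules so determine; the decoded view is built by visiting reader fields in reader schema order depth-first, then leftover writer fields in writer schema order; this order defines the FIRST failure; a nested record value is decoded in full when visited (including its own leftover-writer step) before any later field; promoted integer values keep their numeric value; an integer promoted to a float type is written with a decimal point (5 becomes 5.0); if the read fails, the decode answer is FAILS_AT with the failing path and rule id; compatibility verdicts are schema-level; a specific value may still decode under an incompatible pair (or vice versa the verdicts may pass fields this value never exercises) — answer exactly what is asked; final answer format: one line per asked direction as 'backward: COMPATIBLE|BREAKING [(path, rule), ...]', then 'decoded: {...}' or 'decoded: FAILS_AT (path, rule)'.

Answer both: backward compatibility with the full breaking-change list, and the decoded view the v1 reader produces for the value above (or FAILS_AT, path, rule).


backward: BREAKING [(age, R2)]; decoded: {"kind": "NEW", "codes": {"env": false, "k2": false}, "latitude": -2.5, "zip": 40, "rating": null, "age": null}

in Account below, arrows point writer -> reader
backward analysis of Account with v2 as reader and v1 as writer:
  kind: paired with writer kind (Channel -> Channel; writer optional)
  codes: paired with writer codes (map<string, bool> -> map<string, bool>; writer optional)
  latitude: paired with writer latitude (float32 -> float32; writer optional)
  zip: paired with writer zip (int32 -> int32; writer required)
  rating: paired with writer rating (float64 -> float64; writer optional)
  age (writer side), unknown to reader
  rule R2 violated at age
  backward on Account therefore BREAKING (1)
decoding the Account value with the v1 reader:
  kind := "NEW"
  codes := {"env": false, "k2": false}
  latitude := -2.5
  zip := 40
  rating := null (absent, optional -> null)
  age := null (absent, optional -> null)
  => decoded: {"kind": "NEW", "codes": {"env": false, "k2": false}, "latitude": -2.5, "zip": 40, "rating": null, "age": null}
the rest of the Account diff is inert for this question:
  enum Channel (field kind in record Account): symbol RED removed -> inert for the asked Account verdict: nothing fires


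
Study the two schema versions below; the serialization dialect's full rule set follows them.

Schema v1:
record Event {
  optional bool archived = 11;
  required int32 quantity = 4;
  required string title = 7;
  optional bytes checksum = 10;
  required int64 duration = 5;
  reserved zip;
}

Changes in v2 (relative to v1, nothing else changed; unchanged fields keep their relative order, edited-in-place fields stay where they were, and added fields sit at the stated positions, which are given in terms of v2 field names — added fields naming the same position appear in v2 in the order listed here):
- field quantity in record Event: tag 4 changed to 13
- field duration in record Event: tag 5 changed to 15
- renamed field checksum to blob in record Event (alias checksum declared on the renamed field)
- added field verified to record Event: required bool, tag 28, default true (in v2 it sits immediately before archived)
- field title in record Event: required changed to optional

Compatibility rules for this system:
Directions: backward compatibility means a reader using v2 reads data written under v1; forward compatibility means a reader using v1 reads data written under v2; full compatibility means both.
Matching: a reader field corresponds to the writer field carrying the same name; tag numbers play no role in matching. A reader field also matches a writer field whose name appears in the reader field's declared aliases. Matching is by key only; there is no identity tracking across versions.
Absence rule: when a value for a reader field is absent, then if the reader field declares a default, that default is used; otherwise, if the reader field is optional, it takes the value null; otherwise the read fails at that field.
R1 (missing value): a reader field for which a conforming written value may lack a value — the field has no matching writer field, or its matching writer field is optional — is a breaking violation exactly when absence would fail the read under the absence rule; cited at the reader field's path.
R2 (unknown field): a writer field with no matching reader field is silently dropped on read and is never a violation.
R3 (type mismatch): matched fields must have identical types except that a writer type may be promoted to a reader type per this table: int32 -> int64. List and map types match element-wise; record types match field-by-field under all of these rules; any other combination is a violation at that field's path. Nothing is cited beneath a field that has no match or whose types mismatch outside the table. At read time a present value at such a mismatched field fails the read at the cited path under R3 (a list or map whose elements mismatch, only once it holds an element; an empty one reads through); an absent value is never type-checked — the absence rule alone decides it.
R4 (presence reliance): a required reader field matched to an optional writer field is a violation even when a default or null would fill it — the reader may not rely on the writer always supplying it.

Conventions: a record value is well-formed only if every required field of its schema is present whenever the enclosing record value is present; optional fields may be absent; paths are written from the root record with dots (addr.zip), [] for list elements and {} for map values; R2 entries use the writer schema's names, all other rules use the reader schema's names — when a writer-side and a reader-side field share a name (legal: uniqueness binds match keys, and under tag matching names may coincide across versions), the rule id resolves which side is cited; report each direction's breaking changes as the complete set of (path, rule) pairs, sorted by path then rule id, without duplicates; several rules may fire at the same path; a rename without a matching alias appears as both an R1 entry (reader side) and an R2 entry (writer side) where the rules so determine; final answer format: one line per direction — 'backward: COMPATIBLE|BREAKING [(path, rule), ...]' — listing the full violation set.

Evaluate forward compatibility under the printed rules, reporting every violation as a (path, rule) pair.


forward: BREAKING [(title, R1), (title, R4)]

in Event below, arrows point writer -> reader
forward on Event — v1 reading data written by v2:
  archived: bool -> bool, writer optional; from archived
  quantity: int32 -> int32, writer required; from quantity
  title: string -> string, writer optional; from title
  checksum: no writer-side match
  duration: int64 -> int64, writer required; from duration
  verified (writer side), unknown to reader
  blob (writer side), unknown to reader
  breaking: (title, R1)
  breaking: (title, R4)
  forward on Event therefore BREAKING (2)
diffs on Event not affecting the asked answer:
  field quantity in record Event: tag 4 changed to 13 -> triggers nothing under Event's printed rules — same verdict
  field duration in record Event: tag 5 changed to 15 -> triggers nothing under Event's printed rules — same verdict
  renamed field checksum to blob in record Event (alias checksum declared on the renamed field) -> triggers nothing under Event's printed rules — same verdict
  added field verified to record Event: required bool, tag 28, default true (in v2 it sits immediately before archived) -> triggers nothing under Event's printed rules — same verdict


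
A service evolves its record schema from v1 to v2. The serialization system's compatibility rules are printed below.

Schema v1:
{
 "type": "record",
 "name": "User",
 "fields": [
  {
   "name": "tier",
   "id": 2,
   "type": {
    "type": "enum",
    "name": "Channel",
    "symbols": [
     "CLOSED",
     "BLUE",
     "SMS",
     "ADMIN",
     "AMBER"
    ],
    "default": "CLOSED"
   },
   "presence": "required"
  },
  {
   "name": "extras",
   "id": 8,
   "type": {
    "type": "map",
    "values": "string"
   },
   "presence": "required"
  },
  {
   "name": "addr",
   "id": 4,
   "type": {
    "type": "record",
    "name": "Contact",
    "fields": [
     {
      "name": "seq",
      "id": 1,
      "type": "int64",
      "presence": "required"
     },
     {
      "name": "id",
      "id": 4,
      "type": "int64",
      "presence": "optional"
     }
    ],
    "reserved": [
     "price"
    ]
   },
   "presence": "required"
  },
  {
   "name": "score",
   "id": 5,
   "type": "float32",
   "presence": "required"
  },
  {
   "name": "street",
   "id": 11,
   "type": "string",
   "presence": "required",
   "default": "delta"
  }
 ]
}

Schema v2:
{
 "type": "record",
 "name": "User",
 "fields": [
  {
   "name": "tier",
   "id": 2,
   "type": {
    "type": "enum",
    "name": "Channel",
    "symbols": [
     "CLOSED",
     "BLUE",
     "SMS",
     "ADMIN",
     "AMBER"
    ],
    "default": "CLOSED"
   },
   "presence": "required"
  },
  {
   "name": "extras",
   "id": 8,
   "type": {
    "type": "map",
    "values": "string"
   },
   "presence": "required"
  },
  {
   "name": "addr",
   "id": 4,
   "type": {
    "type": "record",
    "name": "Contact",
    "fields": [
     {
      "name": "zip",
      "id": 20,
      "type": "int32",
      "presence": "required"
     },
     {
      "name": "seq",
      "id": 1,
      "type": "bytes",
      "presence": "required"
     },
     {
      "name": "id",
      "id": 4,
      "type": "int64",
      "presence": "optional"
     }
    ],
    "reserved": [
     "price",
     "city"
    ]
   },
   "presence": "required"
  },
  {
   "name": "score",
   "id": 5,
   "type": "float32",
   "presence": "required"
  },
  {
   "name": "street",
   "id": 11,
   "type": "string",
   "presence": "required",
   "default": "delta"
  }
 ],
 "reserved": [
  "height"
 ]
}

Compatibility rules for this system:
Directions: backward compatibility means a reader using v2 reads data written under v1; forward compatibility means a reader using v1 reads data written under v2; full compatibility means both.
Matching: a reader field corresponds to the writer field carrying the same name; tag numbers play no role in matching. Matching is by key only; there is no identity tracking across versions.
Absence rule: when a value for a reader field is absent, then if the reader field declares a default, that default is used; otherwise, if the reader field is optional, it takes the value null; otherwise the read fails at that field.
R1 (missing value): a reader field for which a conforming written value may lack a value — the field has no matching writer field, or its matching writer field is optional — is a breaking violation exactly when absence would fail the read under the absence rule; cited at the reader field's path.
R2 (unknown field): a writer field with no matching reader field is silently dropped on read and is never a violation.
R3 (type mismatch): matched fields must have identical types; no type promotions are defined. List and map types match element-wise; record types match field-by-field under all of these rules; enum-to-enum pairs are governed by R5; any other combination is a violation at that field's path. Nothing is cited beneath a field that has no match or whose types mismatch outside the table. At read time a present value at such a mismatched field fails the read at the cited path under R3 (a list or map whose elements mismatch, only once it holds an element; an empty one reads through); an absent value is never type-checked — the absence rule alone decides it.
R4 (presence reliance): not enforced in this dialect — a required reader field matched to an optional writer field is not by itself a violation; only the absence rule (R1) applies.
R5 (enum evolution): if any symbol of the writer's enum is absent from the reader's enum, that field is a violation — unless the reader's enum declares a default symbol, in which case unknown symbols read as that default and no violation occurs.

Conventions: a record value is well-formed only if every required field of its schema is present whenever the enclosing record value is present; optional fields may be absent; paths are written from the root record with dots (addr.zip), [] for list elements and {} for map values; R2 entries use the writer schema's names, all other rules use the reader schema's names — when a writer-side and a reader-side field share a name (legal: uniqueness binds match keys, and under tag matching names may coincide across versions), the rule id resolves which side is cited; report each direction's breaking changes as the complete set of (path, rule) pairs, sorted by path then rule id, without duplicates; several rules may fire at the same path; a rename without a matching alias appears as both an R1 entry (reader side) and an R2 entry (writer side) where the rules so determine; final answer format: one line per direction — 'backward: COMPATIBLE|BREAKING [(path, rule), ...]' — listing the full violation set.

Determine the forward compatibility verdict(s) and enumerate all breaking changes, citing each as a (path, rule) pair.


forward: BREAKING [(addr.seq, R3)]

arrows below run writer -> reader for User
forward on User — v1 reading data written by v2:
  Channel -> Channel, writer required: tier aligns to tier
  map<string, string> -> map<string, string>, writer required: extras aligns to extras
  Contact -> Contact, writer required: addr aligns to addr
  float32 -> float32, writer required: score aligns to score
  string -> string, writer required: street aligns to street
  bytes -> int64, writer required: addr.seq aligns to addr.seq
  int64 -> int64, writer optional: addr.id aligns to addr.id
  writer field addr.zip has no reader counterpart
  breaking: (addr.seq, R3)
  => 1 violation(s): forward is BREAKING for User
diffs on User not affecting the asked answer:
  added field zip to record Contact: required int32, tag 20 (in v2 it sits immediately before seq) -> matters only for User's backward compatibility — outside the asked direction
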